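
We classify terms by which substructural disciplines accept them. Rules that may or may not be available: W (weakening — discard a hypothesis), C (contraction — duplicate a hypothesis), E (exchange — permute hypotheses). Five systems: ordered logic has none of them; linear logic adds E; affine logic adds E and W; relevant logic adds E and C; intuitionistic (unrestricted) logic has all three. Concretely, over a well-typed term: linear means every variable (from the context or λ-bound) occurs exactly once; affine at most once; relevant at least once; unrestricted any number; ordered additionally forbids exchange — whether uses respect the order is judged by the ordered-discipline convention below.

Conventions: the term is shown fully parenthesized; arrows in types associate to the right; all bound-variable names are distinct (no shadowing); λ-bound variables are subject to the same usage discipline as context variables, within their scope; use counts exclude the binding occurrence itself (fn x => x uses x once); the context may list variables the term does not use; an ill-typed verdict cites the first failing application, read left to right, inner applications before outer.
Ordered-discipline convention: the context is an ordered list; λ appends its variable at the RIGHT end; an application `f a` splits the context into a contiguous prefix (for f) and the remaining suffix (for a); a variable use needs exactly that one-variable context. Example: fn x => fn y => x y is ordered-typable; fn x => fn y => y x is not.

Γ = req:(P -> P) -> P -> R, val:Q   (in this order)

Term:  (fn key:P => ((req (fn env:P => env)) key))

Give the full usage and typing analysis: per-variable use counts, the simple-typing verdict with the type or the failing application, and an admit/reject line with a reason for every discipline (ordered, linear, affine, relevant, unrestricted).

counts: req: 1, val: 0, key (bound): 1, env (bound): 1
uses in reading order: req, env, key
typing: ✓ — P -> R
ordered: ✗, val never used (weakening)
linear: ✗, val never used (weakening)
affine: ✓, req, val, key, env: no repeats, contraction unneeded
relevant: ✗, val never used (weakening)
unrestricted: ✓, well-typed at P -> R; no restrictions here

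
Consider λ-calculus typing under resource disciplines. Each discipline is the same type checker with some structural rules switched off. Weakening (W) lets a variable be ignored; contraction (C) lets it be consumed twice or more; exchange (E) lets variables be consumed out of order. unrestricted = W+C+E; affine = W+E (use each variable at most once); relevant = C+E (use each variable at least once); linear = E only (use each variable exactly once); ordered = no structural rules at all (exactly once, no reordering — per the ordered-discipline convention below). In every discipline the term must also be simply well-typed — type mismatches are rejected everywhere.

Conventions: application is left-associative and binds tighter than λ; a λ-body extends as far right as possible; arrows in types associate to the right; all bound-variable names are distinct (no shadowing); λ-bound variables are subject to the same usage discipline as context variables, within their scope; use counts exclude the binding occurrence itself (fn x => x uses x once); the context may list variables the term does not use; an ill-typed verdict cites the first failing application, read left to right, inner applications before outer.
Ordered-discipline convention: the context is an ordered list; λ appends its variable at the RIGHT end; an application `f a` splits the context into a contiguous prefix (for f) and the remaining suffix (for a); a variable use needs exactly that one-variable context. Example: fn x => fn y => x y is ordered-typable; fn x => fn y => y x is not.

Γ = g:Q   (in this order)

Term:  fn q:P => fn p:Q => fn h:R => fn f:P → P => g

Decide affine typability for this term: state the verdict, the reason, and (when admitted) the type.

yes — no duplicate uses among g, q, p, h, f; term : P → Q → R → (P → P) → Q
variable uses: g ×1, q (bound) ×0, p (bound) ×0, h (bound) ×0, f (bound) ×0
order of uses: g
typing: the term checks, with type P → Q → R → (P → P) → Q
all disciplines: ordered ✗ · linear ✗ · affine ✓ · relevant ✗ · unrestricted ✓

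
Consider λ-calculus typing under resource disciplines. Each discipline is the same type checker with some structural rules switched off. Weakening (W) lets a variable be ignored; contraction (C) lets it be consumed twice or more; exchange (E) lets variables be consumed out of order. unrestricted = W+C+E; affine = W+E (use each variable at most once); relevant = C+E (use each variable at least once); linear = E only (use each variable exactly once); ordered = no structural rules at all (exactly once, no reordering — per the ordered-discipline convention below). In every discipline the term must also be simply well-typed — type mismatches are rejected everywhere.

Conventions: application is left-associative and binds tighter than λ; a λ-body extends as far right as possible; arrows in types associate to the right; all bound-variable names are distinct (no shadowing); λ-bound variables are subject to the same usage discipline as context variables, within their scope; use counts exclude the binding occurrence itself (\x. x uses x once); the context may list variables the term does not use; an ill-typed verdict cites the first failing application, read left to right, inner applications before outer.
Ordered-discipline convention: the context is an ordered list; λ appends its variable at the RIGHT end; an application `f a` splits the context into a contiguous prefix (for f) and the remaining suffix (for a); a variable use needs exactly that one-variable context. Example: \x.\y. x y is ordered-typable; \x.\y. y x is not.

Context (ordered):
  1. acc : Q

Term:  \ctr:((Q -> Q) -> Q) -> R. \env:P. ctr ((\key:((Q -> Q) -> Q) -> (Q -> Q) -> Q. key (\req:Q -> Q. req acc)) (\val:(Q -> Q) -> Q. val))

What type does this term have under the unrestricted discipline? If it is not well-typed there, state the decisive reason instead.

term : (((Q -> Q) -> Q) -> R) -> P -> R
variable uses: acc=1; ctr [bound]=1; env [bound]=0; key [bound]=1; req [bound]=1; val [bound]=1
use order (left to right): ctr, key, req, acc, val
typing: ✓ — (((Q -> Q) -> Q) -> R) -> P -> R
per-discipline verdicts: ordered ✗ | linear ✗ | affine ✓ | relevant ✗ | unrestricted ✓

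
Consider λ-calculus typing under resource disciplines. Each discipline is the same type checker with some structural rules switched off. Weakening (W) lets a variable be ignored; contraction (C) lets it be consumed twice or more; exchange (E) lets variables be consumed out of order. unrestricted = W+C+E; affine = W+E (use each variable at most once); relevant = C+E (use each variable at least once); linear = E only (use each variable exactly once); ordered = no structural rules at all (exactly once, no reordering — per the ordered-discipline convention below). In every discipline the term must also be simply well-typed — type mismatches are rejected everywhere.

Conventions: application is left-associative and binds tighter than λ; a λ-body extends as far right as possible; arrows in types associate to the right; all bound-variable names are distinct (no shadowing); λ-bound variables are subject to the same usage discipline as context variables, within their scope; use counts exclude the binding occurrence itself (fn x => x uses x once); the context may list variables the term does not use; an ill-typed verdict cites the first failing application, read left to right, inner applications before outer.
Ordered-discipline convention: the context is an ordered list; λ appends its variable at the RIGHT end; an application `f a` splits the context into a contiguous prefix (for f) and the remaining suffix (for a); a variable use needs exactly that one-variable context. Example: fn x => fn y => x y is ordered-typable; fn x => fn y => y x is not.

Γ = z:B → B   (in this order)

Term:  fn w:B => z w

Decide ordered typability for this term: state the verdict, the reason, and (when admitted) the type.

yes — z, w once each; derivable with no W/C/E; term : B → B
variable uses: z: 1×, w [bound]: 1×
uses in reading order: z, w
typing: well-typed — term : B → B
per-discipline verdicts: ordered ✓ | linear ✓ | affine ✓ | relevant ✓ | unrestricted ✓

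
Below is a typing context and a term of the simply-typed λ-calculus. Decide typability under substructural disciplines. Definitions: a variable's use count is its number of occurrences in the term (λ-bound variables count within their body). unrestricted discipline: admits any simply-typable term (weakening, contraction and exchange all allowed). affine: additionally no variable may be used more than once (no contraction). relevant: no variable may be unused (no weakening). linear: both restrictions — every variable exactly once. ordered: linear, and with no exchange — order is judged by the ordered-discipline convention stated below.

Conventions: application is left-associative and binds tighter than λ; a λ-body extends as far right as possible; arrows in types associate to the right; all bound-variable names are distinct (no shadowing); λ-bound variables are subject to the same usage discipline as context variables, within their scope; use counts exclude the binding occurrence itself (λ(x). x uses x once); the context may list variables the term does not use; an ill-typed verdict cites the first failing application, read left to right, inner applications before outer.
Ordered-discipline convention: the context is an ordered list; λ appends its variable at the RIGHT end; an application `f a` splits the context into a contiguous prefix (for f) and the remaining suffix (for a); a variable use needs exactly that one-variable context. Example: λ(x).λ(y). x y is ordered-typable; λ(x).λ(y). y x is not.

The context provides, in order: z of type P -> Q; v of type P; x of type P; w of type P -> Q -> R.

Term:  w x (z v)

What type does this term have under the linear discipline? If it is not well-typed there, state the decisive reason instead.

term : R
variable uses: z: 1, v: 1, x: 1, w: 1
uses in reading order: w, x, z, v
typing: ✓ — R
across the five disciplines: ordered ✗, linear ✓, affine ✓, relevant ✓, unrestricted ✓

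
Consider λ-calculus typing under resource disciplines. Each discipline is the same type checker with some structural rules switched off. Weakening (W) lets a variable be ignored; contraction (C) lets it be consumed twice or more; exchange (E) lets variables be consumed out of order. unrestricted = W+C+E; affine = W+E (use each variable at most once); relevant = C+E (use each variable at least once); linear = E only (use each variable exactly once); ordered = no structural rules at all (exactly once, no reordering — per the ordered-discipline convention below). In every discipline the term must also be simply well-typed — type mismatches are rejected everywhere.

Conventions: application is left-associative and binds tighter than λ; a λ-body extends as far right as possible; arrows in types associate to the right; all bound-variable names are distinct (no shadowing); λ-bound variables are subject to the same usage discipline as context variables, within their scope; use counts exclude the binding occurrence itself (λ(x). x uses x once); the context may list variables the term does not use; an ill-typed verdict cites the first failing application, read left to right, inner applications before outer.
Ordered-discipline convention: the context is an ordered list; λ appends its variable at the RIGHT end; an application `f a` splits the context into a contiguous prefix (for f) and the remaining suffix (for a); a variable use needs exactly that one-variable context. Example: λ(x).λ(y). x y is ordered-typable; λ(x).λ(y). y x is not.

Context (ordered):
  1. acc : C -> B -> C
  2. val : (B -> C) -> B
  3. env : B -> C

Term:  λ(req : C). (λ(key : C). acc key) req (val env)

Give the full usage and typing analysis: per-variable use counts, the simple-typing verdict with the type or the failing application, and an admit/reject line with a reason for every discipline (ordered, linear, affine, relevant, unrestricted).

counts: acc: 1×; val: 1×; env: 1×; req (λ-bound): 1×; key (λ-bound): 1×
order of uses: acc, key, req, val, env
typing: the term checks, with type C -> C
ordered: ✗, no ordered split (uses run acc, key, req, val, env)
linear: ✓, acc, val, env, req, key: one use apiece
affine: ✓, no duplicate uses among acc, val, env, req, key
relevant: ✓, every one of acc, val, env, req, key appears
unrestricted: ✓, type-checks (C -> C) and nothing is barred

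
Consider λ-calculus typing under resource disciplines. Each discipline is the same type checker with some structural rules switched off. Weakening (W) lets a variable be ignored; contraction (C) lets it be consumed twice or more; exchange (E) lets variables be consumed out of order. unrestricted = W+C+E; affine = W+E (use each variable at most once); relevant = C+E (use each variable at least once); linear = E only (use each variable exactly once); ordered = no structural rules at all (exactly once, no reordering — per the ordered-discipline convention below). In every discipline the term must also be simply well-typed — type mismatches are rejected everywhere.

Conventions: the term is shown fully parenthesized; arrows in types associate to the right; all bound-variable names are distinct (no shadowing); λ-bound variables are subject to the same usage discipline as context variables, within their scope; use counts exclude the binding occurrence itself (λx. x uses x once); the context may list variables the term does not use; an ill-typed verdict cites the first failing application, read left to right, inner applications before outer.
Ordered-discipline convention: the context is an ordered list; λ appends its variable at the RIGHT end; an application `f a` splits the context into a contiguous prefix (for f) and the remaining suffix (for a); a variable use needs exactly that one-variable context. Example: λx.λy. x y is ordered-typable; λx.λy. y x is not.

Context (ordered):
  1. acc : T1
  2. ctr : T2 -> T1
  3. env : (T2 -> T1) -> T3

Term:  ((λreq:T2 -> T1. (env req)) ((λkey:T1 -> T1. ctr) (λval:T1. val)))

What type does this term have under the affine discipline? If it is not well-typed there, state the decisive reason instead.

term : T3
variable uses: acc ×0, ctr ×1, env ×1, req (bound) ×1, key (bound) ×0, val (bound) ×1
left-to-right use order: env, req, ctr, val
typing: well-typed at T3
per-discipline verdicts: ordered ✗; linear ✗; affine ✓; relevant ✗; unrestricted ✓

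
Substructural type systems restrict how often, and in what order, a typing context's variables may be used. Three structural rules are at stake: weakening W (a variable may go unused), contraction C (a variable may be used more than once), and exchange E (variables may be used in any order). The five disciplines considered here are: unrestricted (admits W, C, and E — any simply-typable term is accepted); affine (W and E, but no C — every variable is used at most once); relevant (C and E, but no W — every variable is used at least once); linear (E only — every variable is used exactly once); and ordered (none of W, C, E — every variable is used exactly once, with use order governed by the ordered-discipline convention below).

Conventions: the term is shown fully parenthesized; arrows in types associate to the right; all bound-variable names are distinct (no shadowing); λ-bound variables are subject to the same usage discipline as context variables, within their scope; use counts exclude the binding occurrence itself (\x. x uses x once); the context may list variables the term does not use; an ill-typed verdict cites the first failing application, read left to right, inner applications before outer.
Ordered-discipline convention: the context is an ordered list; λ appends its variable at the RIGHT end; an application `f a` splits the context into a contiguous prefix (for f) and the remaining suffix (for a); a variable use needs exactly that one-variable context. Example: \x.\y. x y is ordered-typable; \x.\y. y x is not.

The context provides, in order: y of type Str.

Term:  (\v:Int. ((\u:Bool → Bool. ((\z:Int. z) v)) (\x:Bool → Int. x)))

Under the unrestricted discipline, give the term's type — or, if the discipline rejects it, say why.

not well-typed under unrestricted — the type mismatch rejects it
use counts: y ×0, v (bound) ×1, u (bound) ×0, z (bound) ×1, x (bound) ×1
use order (left to right): z, v, x
typing: ill-typed: argument of type (Bool → Int) → Bool → Int where Bool → Bool is required
all disciplines: ordered ✗ · linear ✗ · affine ✗ · relevant ✗ · unrestricted ✗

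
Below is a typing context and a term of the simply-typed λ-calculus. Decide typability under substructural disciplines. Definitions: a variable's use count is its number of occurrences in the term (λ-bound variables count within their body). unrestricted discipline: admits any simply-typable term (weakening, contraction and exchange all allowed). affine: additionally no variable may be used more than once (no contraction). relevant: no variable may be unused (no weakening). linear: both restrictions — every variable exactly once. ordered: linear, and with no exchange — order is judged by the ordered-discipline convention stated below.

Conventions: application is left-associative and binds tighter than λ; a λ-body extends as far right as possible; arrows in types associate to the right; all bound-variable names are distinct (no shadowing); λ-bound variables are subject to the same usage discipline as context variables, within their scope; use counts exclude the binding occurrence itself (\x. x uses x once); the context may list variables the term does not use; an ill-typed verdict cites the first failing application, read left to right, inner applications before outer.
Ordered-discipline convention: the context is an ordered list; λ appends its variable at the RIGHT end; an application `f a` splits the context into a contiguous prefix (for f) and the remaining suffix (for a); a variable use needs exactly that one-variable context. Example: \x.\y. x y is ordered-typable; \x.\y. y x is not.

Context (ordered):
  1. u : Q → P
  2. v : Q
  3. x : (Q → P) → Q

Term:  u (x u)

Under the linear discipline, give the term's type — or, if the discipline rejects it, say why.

not well-typed under linear — needs contraction — u ×2; needs weakening: v unused
variable uses: u: 2×; v: 0×; x: 1×
left-to-right use order: u, x, u
typing: well-typed — term : P
per-discipline verdicts: ordered ✗, linear ✗, affine ✗, relevant ✗, unrestricted ✓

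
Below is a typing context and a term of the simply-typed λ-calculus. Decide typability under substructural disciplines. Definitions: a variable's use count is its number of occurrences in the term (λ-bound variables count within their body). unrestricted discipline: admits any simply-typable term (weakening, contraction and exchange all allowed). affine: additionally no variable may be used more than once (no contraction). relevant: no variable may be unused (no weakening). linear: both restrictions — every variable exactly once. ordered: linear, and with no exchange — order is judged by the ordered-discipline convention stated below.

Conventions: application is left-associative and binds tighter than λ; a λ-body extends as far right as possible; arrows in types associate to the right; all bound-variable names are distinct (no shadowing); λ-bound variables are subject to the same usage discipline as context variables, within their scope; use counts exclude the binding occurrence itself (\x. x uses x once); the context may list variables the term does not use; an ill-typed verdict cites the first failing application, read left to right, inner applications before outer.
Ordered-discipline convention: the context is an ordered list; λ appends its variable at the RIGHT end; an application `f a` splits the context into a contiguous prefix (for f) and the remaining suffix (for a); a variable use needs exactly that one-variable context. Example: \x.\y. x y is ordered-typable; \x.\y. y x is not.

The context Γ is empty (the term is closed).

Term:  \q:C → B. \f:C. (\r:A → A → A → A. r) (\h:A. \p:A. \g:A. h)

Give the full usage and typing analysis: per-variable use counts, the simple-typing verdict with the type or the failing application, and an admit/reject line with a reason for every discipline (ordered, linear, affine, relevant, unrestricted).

counts: q (bound) ×0; f (bound) ×0; r (bound) ×1; h (bound) ×1; p (bound) ×0; g (bound) ×0
left-to-right use order: r, h
typing: the term checks, with type (C → B) → C → A → A → A → A
ordered: ✗ — needs weakening: q, f, p, g unused
linear: ✗ — needs weakening: q, f, p, g unused
affine: ✓ — at most one use each (q, f, r, h, p, g)
relevant: ✗ — needs weakening: q, f, p, g unused
unrestricted: ✓ — typability at (C → B) → C → A → A → A → A is all that's needed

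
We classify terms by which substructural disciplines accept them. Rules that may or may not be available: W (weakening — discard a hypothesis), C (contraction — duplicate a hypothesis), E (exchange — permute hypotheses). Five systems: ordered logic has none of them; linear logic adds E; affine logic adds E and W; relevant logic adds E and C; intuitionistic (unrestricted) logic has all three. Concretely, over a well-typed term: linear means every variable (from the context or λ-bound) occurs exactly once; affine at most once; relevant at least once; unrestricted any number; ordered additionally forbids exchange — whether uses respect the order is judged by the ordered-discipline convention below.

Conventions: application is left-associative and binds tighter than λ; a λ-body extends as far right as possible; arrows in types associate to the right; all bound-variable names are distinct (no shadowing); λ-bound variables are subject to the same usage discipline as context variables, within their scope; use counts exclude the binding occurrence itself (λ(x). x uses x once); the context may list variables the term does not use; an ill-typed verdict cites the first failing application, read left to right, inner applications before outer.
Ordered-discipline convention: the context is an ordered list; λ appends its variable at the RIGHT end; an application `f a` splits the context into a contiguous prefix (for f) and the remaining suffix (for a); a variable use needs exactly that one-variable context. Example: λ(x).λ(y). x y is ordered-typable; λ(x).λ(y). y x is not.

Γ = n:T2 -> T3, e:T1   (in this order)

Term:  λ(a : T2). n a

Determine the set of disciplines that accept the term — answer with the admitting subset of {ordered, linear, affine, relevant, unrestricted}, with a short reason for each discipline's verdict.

admitting disciplines: affine, unrestricted
use counts: n ×1, e ×0, a (λ-bound) ×1
left-to-right use order: n, a
typing: well-typed at T2 -> T3
ordered: ✗ — unused: e — weakening required
linear: ✗ — unused: e — weakening required
affine: ✓ — at most one use each (n, e, a)
relevant: ✗ — unused: e — weakening required
unrestricted: ✓ — simply typable at T2 -> T3; W, C, E all held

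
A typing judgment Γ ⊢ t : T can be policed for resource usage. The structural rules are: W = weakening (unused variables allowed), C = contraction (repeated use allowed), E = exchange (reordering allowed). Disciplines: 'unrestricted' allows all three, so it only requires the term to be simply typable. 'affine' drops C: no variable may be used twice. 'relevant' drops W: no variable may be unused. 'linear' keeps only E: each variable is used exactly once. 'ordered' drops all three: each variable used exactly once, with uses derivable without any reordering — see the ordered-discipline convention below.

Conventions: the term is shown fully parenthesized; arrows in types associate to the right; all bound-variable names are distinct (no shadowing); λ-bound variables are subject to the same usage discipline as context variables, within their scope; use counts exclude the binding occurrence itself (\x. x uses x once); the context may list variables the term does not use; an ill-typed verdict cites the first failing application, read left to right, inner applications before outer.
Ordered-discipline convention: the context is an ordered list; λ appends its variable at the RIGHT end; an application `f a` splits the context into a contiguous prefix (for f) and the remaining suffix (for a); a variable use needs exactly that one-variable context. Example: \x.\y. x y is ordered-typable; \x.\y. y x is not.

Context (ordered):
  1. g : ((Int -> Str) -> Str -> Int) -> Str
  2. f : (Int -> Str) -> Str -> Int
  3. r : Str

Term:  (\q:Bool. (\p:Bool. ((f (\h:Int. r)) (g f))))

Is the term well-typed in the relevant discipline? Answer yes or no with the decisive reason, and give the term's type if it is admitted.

no — q, p, h left unused
use counts: g=1; f=2; r=1; q (bound)=0; p (bound)=0; h (bound)=0
use order (left to right): f, r, g, f
typing: the term checks, with type Bool -> Bool -> Int
all disciplines: ordered ✗; linear ✗; affine ✗; relevant ✗; unrestricted ✓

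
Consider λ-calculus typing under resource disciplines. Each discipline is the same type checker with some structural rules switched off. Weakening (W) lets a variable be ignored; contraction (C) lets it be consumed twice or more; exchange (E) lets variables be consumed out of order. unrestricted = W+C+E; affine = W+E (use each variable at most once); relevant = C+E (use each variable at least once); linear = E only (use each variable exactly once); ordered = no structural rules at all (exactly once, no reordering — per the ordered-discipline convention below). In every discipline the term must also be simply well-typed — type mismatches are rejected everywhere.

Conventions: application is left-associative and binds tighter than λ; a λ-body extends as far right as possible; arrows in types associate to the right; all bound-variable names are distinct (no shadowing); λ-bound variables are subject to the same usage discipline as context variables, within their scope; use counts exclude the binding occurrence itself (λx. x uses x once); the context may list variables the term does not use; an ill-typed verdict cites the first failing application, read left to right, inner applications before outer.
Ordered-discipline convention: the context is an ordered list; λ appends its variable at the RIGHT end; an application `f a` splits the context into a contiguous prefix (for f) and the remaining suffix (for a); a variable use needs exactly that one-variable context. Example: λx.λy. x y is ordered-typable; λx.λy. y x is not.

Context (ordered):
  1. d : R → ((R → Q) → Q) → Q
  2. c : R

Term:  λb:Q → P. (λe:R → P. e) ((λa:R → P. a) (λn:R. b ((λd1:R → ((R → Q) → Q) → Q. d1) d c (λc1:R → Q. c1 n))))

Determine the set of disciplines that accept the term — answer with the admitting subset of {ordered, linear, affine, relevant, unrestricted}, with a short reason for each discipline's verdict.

admitted by: linear, affine, relevant, unrestricted
use counts: d: 1, c: 1, b [bound]: 1, e [bound]: 1, a [bound]: 1, n [bound]: 1, d1 [bound]: 1, c1 [bound]: 1
use order (left to right): e, a, b, d1, d, c, c1, n
typing: ✓ — (Q → P) → R → P
ordered ✗ (use order e, a, b, d1, d, c, c1, n needs exchange)
linear ✓ (each of d, c, b, e, a, n, d1, c1 used exactly once)
affine ✓ (at most one use each (d, c, b, e, a, n, d1, c1))
relevant ✓ (d, c, b, e, a, n, d1, c1: all used, weakening unneeded)
unrestricted ✓ (simply typable at (Q → P) → R → P; W, C, E all held)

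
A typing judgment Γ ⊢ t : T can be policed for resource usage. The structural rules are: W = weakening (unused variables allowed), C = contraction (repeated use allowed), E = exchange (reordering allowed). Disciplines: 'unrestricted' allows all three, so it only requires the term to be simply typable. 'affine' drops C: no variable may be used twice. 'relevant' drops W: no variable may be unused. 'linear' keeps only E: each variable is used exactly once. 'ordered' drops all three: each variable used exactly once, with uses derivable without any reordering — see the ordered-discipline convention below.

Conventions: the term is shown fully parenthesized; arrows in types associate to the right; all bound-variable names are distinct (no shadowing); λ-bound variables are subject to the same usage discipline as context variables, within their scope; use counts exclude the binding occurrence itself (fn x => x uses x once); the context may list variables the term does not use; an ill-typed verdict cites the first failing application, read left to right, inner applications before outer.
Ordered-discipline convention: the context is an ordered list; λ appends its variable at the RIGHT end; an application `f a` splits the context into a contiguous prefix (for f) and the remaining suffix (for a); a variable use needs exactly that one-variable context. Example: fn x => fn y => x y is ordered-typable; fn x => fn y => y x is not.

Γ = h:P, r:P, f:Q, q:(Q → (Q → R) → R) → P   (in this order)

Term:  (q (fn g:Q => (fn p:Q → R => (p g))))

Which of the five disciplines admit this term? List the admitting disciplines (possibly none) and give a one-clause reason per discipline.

admitted by: affine, unrestricted
variable uses: h: 0; r: 0; f: 0; q: 1; g [bound]: 1; p [bound]: 1
use order (left to right): q, p, g
typing: ✓ — P
ordered: ✗, unused: h, r, f — weakening required
linear: ✗, unused: h, r, f — weakening required
affine: ✓, at most one use each (h, r, f, q, g, p)
relevant: ✗, unused: h, r, f — weakening required
unrestricted: ✓, type-checks (P) and nothing is barred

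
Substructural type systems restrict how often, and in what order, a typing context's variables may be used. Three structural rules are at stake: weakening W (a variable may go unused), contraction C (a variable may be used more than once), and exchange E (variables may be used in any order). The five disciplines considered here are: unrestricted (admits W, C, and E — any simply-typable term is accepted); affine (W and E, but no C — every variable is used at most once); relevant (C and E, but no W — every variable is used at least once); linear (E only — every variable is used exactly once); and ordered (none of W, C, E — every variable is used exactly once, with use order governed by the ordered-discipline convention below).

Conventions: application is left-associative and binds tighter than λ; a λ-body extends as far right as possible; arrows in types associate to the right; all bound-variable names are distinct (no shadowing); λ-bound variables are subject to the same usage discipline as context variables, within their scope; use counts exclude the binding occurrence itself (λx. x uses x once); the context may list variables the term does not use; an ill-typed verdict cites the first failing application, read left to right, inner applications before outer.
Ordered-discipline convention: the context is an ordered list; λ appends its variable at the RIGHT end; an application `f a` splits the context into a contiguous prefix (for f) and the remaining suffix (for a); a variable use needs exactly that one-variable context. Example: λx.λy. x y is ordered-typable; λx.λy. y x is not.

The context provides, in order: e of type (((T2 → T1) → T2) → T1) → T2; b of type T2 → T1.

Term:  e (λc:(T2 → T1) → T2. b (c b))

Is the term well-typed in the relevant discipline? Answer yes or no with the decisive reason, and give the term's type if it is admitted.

yes — none of e, b, c goes unused; term : T2
usage: e: 1, b: 2, c (λ-bound): 1
left-to-right use order: e, b, c, b
typing: ✓ — T2
all disciplines: ordered ✗ | linear ✗ | affine ✗ | relevant ✓ | unrestricted ✓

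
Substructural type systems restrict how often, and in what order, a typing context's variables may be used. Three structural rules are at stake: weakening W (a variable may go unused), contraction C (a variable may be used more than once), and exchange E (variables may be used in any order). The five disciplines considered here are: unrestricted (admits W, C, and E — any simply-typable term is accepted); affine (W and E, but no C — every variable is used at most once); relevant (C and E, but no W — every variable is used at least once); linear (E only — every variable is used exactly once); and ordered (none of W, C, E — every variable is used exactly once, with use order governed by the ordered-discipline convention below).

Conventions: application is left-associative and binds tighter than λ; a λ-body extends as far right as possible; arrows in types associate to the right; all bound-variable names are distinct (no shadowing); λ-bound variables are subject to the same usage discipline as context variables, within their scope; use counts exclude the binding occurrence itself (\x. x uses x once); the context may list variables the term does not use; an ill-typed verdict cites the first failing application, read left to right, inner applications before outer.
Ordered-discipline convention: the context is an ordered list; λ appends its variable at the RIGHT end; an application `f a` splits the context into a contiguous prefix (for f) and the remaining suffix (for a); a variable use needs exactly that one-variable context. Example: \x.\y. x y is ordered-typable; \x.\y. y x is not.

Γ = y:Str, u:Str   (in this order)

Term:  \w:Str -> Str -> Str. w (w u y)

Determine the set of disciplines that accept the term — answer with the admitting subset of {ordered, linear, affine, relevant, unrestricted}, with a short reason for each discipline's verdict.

accepted by: relevant, unrestricted
counts: y=1, u=1, w (λ-bound)=2
order of uses: w, w, u, y
typing: the term checks, with type (Str -> Str -> Str) -> Str -> Str
ordered: ✗, repeated use of w ×2
linear: ✗, repeated use of w ×2
affine: ✗, repeated use of w ×2
relevant: ✓, none of y, u, w goes unused
unrestricted: ✓, typability at (Str -> Str -> Str) -> Str -> Str is all that's needed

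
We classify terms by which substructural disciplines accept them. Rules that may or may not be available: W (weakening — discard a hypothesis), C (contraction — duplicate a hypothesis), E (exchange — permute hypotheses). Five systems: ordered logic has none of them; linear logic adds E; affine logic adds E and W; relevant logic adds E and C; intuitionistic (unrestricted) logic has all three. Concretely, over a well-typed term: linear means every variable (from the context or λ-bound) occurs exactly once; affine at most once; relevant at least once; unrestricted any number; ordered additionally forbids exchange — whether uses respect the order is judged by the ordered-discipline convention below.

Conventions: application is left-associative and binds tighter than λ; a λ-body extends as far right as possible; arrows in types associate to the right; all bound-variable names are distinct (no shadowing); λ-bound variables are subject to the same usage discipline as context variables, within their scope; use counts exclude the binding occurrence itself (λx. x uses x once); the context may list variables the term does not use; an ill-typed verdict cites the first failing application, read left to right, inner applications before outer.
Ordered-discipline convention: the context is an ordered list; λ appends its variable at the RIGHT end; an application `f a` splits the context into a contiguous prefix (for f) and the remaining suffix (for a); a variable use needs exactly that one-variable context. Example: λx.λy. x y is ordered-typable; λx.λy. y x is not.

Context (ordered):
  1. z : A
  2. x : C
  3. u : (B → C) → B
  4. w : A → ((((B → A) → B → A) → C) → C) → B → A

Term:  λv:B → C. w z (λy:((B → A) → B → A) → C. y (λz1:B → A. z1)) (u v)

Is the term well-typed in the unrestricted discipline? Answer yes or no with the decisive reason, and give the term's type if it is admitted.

yes — simply typable at (B → C) → A; W, C, E all held; term : (B → C) → A
usage: z ×1, x ×0, u ×1, w ×1, v [bound] ×1, y [bound] ×1, z1 [bound] ×1
left-to-right use order: w, z, y, z1, u, v
typing: the term checks, with type (B → C) → A
per-discipline verdicts: ordered ✗; linear ✗; affine ✓; relevant ✗; unrestricted ✓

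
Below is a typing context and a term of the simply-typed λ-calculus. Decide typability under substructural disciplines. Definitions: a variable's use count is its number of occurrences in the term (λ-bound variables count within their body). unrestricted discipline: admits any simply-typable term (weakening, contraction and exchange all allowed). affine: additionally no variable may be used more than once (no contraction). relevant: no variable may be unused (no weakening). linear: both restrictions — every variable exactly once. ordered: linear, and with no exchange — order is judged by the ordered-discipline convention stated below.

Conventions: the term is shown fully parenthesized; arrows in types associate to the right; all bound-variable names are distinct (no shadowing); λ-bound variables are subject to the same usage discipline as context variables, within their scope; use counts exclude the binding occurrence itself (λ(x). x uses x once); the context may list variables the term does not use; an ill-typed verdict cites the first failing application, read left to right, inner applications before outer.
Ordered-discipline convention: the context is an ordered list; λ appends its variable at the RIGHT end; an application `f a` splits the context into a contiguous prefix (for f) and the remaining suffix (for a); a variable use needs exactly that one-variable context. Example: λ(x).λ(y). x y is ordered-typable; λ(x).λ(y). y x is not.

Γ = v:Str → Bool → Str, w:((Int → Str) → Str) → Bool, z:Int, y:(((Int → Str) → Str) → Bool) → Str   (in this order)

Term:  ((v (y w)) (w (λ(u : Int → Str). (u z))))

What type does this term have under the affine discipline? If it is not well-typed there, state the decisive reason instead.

not well-typed under affine — repeated use of w ×2
usage: v: 1×, w: 2×, z: 1×, y: 1×, u (λ-bound): 1×
order of uses: v, y, w, w, u, z
typing: well-typed at Str
per-discipline verdicts: ordered ✗ | linear ✗ | affine ✗ | relevant ✓ | unrestricted ✓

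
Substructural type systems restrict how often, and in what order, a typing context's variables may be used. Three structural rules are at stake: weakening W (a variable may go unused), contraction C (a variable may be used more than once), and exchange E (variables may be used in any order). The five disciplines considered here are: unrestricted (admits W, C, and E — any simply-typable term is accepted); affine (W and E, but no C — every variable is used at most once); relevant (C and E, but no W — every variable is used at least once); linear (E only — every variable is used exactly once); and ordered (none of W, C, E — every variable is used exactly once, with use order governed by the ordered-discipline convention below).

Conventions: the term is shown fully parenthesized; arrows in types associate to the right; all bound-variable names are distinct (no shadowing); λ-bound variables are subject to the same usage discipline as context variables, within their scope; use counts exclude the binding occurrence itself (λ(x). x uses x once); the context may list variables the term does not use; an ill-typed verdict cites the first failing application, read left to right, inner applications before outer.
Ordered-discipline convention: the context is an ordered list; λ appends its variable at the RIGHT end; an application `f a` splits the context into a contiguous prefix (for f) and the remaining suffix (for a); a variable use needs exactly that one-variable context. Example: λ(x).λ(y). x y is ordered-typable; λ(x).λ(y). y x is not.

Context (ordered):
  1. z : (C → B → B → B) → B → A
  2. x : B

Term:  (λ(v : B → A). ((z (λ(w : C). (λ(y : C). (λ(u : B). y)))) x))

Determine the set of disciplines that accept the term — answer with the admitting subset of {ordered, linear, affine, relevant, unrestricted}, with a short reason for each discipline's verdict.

admitted in: none
variable uses: z: 1×; x: 1×; v (λ-bound): 0×; w (λ-bound): 0×; y (λ-bound): 1×; u (λ-bound): 0×
uses in reading order: z, y, x
typing: ill-typed: a function awaiting C → B → B → B gets C → C → B → C
ordered ✗ (not simply typable)
linear ✗ (fails simple typing)
affine ✗ (a type mismatch blocks all five)
relevant ✗ (the type mismatch rejects it)
unrestricted ✗ (not simply typable)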